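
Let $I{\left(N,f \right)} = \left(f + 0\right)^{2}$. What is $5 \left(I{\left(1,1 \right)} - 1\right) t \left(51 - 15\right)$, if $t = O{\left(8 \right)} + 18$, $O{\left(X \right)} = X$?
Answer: $0$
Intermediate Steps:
$I{\left(N,f \right)} = f^{2}$
$t = 26$ ($t = 8 + 18 = 26$)
$5 \left(I{\left(1,1 \right)} - 1\right) t \left(51 - 15\right) = 5 \left(1^{2} - 1\right) 26 \left(51 - 15\right) = 5 \left(1 - 1\right) 26 \left(51 - 15\right) = 5 \cdot 0 \cdot 26 \cdot 36 = 0 \cdot 26 \cdot 36 = 0 \cdot 36 = 0$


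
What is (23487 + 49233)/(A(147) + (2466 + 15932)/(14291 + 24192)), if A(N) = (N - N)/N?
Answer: 1399241880/9199 ≈ 1.5211e+5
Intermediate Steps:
A(N) = 0 (A(N) = 0/N = 0)
(23487 + 49233)/(A(147) + (2466 + 15932)/(14291 + 24192)) = (23487 + 49233)/(0 + (2466 + 15932)/(14291 + 24192)) = 72720/(0 + 18398/38483) = 72720/(18398/38483) = 72720*(38483/18398) = 1399241880/9199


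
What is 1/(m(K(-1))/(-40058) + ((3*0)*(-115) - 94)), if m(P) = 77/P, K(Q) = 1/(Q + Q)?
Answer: -20029/1882649 ≈ -0.010639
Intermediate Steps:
K(Q) = 1/(2*Q)
1/(m(K(-1))/(-40058) + ((3*0)*(-115) - 94)) = 1/((77/(((1/2)/(-1))))/(-40058) + ((3*0)*(-115) - 94)) = 1/((77/(((1/2)*(-1))))*(-1/40058) + (0*(-115) - 94)) = 1/((77/(-1/2))*(-1/40058) + (0 - 94)) = 1/((77*(-2))*(-1/40058) - 94) = 1/(-154*(-1/40058) - 94) = 1/(77/20029 - 94) = 1/(-1882649/20029) = -20029/1882649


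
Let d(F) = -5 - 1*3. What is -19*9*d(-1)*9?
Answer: 12312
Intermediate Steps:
d(F) = -8 (d(F) = -5 - 3 = -8)
-19*9*d(-1)*9 = -19*9*(-8)*9 = -(-1368)*9 = -19*(-648) = 12312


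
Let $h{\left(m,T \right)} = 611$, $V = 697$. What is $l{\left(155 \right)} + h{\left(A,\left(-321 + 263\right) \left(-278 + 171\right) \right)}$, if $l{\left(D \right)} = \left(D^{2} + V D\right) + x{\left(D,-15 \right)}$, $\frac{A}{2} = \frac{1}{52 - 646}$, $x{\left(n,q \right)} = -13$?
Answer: $132658$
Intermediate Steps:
$A = - \frac{1}{297}$ ($A = \frac{2}{52 - 646} = \frac{2}{-594} = 2 \left(- \frac{1}{594}\right) = - \frac{1}{297} \approx -0.003367$)
$l{\left(D \right)} = -13 + D^{2} + 697 D$ ($l{\left(D \right)} = \left(D^{2} + 697 D\right) - 13 = -13 + D^{2} + 697 D$)
$l{\left(155 \right)} + h{\left(A,\left(-321 + 263\right) \left(-278 + 171\right) \right)} = \left(-13 + 155^{2} + 697 \cdot 155\right) + 611 = \left(-13 + 24025 + 108035\right) + 611 = 132047 + 611 = 132658$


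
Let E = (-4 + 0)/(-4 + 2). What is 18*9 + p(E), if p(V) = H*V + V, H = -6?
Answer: 152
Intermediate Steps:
E = 2 (E = -4/(-2) = -4*(-½) = 2)
p(V) = -5*V (p(V) = -6*V + V = -5*V)
18*9 + p(E) = 18*9 - 5*2 = 162 - 10 = 152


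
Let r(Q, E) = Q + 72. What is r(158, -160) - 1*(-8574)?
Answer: 8804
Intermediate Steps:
r(Q, E) = 72 + Q
r(158, -160) - 1*(-8574) = (72 + 158) - 1*(-8574) = 230 + 8574 = 8804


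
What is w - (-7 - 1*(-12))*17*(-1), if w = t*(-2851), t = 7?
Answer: -19872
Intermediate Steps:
w = -19957 (w = 7*(-2851) = -19957)
w - (-7 - 1*(-12))*17*(-1) = -19957 - (-7 - 1*(-12))*17*(-1) = -19957 - (-7 + 12)*17*(-1) = -19957 - 5*17*(-1) = -19957 - 85*(-1) = -19957 - 1*(-85) = -19957 + 85 = -19872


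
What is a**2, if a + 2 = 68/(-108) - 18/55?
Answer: 19280881/2205225 ≈ 8.7433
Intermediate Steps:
a = -4391/1485 (a = -2 + (68/(-108) - 18/55) = -2 + (68*(-1/108) - 18*1/55) = -2 + (-17/27 - 18/55) = -2 - 1421/1485 = -4391/1485 ≈ -2.9569)
a**2 = (-4391/1485)**2 = 19280881/2205225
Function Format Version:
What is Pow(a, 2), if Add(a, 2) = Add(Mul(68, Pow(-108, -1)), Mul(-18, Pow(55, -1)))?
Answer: Rational(19280881, 2205225) ≈ 8.7433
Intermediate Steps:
a = Rational(-4391, 1485) (a = Add(-2, Add(Mul(68, Pow(-108, -1)), Mul(-18, Pow(55, -1)))) = Add(-2, Add(Mul(68, Rational(-1, 108)), Mul(-18, Rational(1, 55)))) = Add(-2, Add(Rational(-17, 27), Rational(-18, 55))) = Add(-2, Rational(-1421, 1485)) = Rational(-4391, 1485) ≈ -2.9569)
Pow(a, 2) = Pow(Rational(-4391, 1485), 2) = Rational(19280881, 2205225)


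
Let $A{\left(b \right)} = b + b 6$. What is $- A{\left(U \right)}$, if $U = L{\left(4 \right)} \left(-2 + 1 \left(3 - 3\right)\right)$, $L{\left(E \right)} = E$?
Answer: $56$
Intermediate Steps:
$U = -8$ ($U = 4 \left(-2 + 1 \left(3 - 3\right)\right) = 4 \left(-2 + 1 \cdot 0\right) = 4 \left(-2 + 0\right) = 4 \left(-2\right) = -8$)
$A{\left(b \right)} = 7 b$ ($A{\left(b \right)} = b + 6 b = 7 b$)
$- A{\left(U \right)} = - 7 \left(-8\right) = \left(-1\right) \left(-56\right) = 56$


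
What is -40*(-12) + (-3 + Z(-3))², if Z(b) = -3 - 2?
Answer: 544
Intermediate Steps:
Z(b) = -5
-40*(-12) + (-3 + Z(-3))² = -40*(-12) + (-3 - 5)² = 480 + (-8)² = 480 + 64 = 544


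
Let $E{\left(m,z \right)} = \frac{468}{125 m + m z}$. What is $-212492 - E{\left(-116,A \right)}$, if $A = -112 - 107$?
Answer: $- \frac{579253309}{2726} \approx -2.1249 \cdot 10^{5}$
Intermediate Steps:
$A = -219$
$-212492 - E{\left(-116,A \right)} = -212492 - \frac{468}{\left(-116\right) \left(125 - 219\right)} = -212492 - 468 \left(- \frac{1}{116}\right) \frac{1}{-94} = -212492 - 468 \left(- \frac{1}{116}\right) \left(- \frac{1}{94}\right) = -212492 - \frac{117}{2726} = - \frac{579253309}{2726}$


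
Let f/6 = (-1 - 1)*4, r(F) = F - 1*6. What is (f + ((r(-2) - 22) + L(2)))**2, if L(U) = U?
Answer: 5776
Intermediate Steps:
r(F) = -6 + F (r(F) = F - 6 = -6 + F)
f = -48 (f = 6*((-1 - 1)*4) = 6*(-2*4) = 6*(-8) = -48)
(f + ((r(-2) - 22) + L(2)))**2 = (-48 + (((-6 - 2) - 22) + 2))**2 = (-48 + ((-8 - 22) + 2))**2 = (-48 + (-30 + 2))**2 = (-48 - 28)**2 = (-76)**2 = 5776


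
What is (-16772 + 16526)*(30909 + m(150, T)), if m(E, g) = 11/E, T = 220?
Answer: -190090801/25 ≈ -7.6036e+6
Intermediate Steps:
(-16772 + 16526)*(30909 + m(150, T)) = (-16772 + 16526)*(30909 + 11/150) = -246*(30909 + 11*(1/150)) = -246*(30909 + 11/150) = -246*4636361/150 = -190090801/25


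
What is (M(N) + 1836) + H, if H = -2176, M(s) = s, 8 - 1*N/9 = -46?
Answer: 146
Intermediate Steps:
N = 486 (N = 72 - 9*(-46) = 72 + 414 = 486)
(M(N) + 1836) + H = (486 + 1836) - 2176 = 2322 - 2176 = 146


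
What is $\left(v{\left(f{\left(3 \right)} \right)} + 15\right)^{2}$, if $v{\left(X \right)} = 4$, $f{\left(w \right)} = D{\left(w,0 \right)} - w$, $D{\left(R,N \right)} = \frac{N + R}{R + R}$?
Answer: $361$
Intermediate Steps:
$D{\left(R,N \right)} = \frac{N + R}{2 R}$
$f{\left(w \right)} = \frac{1}{2} - w$ ($f{\left(w \right)} = \frac{0 + w}{2 w} - w = \frac{w}{2 w} - w = \frac{1}{2} - w$)
$\left(v{\left(f{\left(3 \right)} \right)} + 15\right)^{2} = \left(4 + 15\right)^{2} = 19^{2} = 361$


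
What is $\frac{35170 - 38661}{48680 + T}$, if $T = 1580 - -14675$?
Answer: $- \frac{3491}{64935} \approx -0.053761$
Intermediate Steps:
$T = 16255$ ($T = 1580 + 14675 = 16255$)
$\frac{35170 - 38661}{48680 + T} = \frac{35170 - 38661}{48680 + 16255} = - \frac{3491}{64935}$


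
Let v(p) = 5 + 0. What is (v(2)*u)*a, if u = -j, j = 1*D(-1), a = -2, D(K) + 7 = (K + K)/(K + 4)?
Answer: -230/3 ≈ -76.667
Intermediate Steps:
D(K) = -7 + 2*K/(4 + K) (D(K) = -7 + (K + K)/(K + 4) = -7 + (2*K)/(4 + K) = -7 + 2*K/(4 + K))
j = -23/3 (j = 1*((-28 - 5*(-1))/(4 - 1)) = 1*((-28 + 5)/3) = 1*((⅓)*(-23)) = 1*(-23/3) = -23/3 ≈ -7.6667)
v(p) = 5
u = 23/3 (u = -1*(-23/3) = 23/3 ≈ 7.6667)
(v(2)*u)*a = (5*(23/3))*(-2) = (115/3)*(-2) = -230/3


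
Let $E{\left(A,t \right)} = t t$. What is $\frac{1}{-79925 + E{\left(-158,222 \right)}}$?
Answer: $- \frac{1}{30641} \approx -3.2636 \cdot 10^{-5}$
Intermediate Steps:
$E{\left(A,t \right)} = t^{2}$
$\frac{1}{-79925 + E{\left(-158,222 \right)}} = \frac{1}{-79925 + 222^{2}} = \frac{1}{-79925 + 49284} = \frac{1}{-30641} = - \frac{1}{30641}$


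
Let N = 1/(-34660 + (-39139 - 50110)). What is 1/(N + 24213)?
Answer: 123909/3000208616 ≈ 4.1300e-5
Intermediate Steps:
N = -1/123909 (N = 1/(-34660 - 89249) = 1/(-123909) = -1/123909 ≈ -8.0704e-6)
1/(N + 24213) = 1/(-1/123909 + 24213) = 1/(3000208616/123909) = 123909/3000208616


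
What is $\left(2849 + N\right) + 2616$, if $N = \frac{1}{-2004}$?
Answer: $\frac{10951859}{2004} \approx 5465.0$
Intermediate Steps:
$N = - \frac{1}{2004} \approx -0.000499$
$\left(2849 + N\right) + 2616 = \left(2849 - \frac{1}{2004}\right) + 2616 = \frac{5709395}{2004} + 2616 = \frac{10951859}{2004}$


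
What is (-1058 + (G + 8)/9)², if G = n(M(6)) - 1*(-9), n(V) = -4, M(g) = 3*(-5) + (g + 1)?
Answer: 90421081/81 ≈ 1.1163e+6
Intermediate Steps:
M(g) = -14 + g (M(g) = -15 + (1 + g) = -14 + g)
G = 5 (G = -4 - 1*(-9) = -4 + 9 = 5)
(-1058 + (G + 8)/9)² = (-1058 + (5 + 8)/9)² = (-1058 + (⅑)*13)² = (-1058 + 13/9)² = (-9509/9)² = 90421081/81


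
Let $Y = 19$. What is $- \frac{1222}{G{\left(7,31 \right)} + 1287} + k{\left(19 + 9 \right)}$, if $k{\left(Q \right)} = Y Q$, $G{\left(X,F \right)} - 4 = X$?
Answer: $\frac{344657}{649} \approx 531.06$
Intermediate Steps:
$G{\left(X,F \right)} = 4 + X$
$k{\left(Q \right)} = 19 Q$
$- \frac{1222}{G{\left(7,31 \right)} + 1287} + k{\left(19 + 9 \right)} = - \frac{1222}{\left(4 + 7\right) + 1287} + 19 \left(19 + 9\right) = - \frac{1222}{11 + 1287} + 19 \cdot 28 = - \frac{1222}{1298} + 532 = \left(-1222\right) \frac{1}{1298} + 532 = - \frac{611}{649} + 532 = \frac{344657}{649}$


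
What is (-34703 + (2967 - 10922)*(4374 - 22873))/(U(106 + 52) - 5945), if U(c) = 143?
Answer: -24520807/967 ≈ -25358.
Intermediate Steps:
(-34703 + (2967 - 10922)*(4374 - 22873))/(U(106 + 52) - 5945) = (-34703 + (2967 - 10922)*(4374 - 22873))/(143 - 5945) = (-34703 - 7955*(-18499))/(-5802) = (-34703 + 147159545)*(-1/5802) = 147124842*(-1/5802) = -24520807/967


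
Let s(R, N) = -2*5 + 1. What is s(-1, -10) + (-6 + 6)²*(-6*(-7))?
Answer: -9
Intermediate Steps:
s(R, N) = -9 (s(R, N) = -10 + 1 = -9)
s(-1, -10) + (-6 + 6)²*(-6*(-7)) = -9 + (-6 + 6)²*(-6*(-7)) = -9 + 0²*42 = -9 + 0*42 = -9 + 0 = -9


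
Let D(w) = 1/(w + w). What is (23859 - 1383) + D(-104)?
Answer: 4675007/208 ≈ 22476.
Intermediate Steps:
D(w) = 1/(2*w)
(23859 - 1383) + D(-104) = (23859 - 1383) + (½)/(-104) = 22476 + (½)*(-1/104) = 22476 - 1/208 = 4675007/208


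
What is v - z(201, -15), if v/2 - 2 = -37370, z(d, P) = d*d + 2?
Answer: -115139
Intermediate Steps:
z(d, P) = 2 + d² (z(d, P) = d² + 2 = 2 + d²)
v = -74736 (v = 4 + 2*(-37370) = 4 - 74740 = -74736)
v - z(201, -15) = -74736 - (2 + 201²) = -74736 - (2 + 40401) = -74736 - 1*40403 = -74736 - 40403 = -115139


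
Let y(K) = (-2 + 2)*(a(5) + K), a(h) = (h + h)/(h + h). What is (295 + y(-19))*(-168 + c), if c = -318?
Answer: -143370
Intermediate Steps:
a(h) = 1 (a(h) = (2*h)/((2*h)) = (2*h)*(1/(2*h)) = 1)
y(K) = 0 (y(K) = (-2 + 2)*(1 + K) = 0*(1 + K) = 0)
(295 + y(-19))*(-168 + c) = (295 + 0)*(-168 - 318) = 295*(-486) = -143370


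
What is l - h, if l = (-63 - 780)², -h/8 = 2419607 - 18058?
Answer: 19923041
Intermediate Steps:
h = -19212392 (h = -8*(2419607 - 18058) = -8*2401549 = -19212392)
l = 710649 (l = (-843)² = 710649)
l - h = 710649 - 1*(-19212392) = 710649 + 19212392 = 19923041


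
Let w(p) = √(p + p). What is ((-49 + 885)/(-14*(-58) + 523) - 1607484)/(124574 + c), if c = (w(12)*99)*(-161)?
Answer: -66833649032624/3144405657405 - 5700823242576*√6/1048135219135 ≈ -34.578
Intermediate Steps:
w(p) = √2*√p (w(p) = √(2*p) = √2*√p)
c = -31878*√6 (c = ((√2*√12)*99)*(-161) = ((√2*(2*√3))*99)*(-161) = ((2*√6)*99)*(-161) = (198*√6)*(-161) = -31878*√6 ≈ -78085.)
((-49 + 885)/(-14*(-58) + 523) - 1607484)/(124574 + c) = ((-49 + 885)/(-14*(-58) + 523) - 1607484)/(124574 - 31878*√6) = (836/(812 + 523) - 1607484)/(124574 - 31878*√6) = (836/1335 - 1607484)/(124574 - 31878*√6) = -2145990304/(1335*(124574 - 31878*√6))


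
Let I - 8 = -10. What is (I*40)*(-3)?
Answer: 240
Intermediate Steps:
I = -2 (I = 8 - 10 = -2)
(I*40)*(-3) = -2*40*(-3) = -80*(-3) = 240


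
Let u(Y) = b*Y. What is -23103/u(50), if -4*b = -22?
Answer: -23103/275 ≈ -84.011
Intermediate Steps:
b = 11/2 (b = -¼*(-22) = 11/2 ≈ 5.5000)
u(Y) = 11*Y/2
-23103/u(50) = -23103/((11/2)*50) = -23103/275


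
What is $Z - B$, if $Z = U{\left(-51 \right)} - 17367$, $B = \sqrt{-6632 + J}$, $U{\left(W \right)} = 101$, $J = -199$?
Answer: $-17266 - 3 i \sqrt{759} \approx -17266.0 - 82.65 i$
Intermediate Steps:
$B = 3 i \sqrt{759}$ ($B = \sqrt{-6632 - 199} = \sqrt{-6831} = 3 i \sqrt{759} \approx 82.65 i$)
$Z = -17266$ ($Z = 101 - 17367 = -17266$)
$Z - B = -17266 - 3 i \sqrt{759}$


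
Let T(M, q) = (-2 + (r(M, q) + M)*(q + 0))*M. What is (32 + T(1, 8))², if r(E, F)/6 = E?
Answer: 7396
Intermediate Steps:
r(E, F) = 6*E
T(M, q) = M*(-2 + 7*M*q) (T(M, q) = (-2 + (6*M + M)*(q + 0))*M = (-2 + (7*M)*q)*M = (-2 + 7*M*q)*M = M*(-2 + 7*M*q))
(32 + T(1, 8))² = (32 + 1*(-2 + 7*1*8))² = (32 + 1*(-2 + 56))² = (32 + 1*54)² = (32 + 54)² = 86² = 7396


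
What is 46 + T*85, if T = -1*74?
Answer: -6244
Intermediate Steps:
T = -74
46 + T*85 = 46 - 74*85 = 46 - 6290 = -6244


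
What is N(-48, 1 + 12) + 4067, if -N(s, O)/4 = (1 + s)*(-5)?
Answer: 3127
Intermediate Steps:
N(s, O) = 20 + 20*s (N(s, O) = -4*(1 + s)*(-5) = -4*(-5 - 5*s) = 20 + 20*s)
N(-48, 1 + 12) + 4067 = (20 + 20*(-48)) + 4067 = (20 - 960) + 4067 = -940 + 4067 = 3127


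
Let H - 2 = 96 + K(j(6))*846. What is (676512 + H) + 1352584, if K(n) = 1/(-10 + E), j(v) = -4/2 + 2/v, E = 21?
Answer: 22321980/11 ≈ 2.0293e+6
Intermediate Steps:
j(v) = -2 + 2/v (j(v) = -4*½ + 2/v = -2 + 2/v)
K(n) = 1/11 (K(n) = 1/(-10 + 21) = 1/11)
H = 1924/11 (H = 2 + (96 + (1/11)*846) = 2 + (96 + 846/11) = 2 + 1902/11 = 1924/11 ≈ 174.91)
(676512 + H) + 1352584 = (676512 + 1924/11) + 1352584 = 7443556/11 + 1352584 = 22321980/11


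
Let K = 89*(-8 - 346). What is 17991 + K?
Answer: -13515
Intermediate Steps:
K = -31506 (K = 89*(-354) = -31506)
17991 + K = 17991 - 31506 = -13515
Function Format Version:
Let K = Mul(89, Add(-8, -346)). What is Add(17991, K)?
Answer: -13515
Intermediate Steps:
K = -31506 (K = Mul(89, -354) = -31506)
Add(17991, K) = Add(17991, -31506) = -13515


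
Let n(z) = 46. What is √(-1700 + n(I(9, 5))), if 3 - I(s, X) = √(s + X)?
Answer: I*√1654 ≈ 40.669*I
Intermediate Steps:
I(s, X) = 3 - √(X + s) (I(s, X) = 3 - √(s + X) = 3 - √(X + s))
√(-1700 + n(I(9, 5))) = √(-1700 + 46) = √(-1654) = I*√1654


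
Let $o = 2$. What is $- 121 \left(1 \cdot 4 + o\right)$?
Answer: $-726$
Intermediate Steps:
$- 121 \left(1 \cdot 4 + o\right) = - 121 \left(1 \cdot 4 + 2\right) = - 121 \left(4 + 2\right) = \left(-121\right) 6 = -726$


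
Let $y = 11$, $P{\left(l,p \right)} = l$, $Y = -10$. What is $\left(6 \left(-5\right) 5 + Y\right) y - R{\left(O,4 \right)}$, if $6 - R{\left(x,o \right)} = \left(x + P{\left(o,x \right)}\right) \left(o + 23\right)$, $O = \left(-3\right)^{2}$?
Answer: $-1415$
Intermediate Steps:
$O = 9$
$R{\left(x,o \right)} = 6 - \left(23 + o\right) \left(o + x\right)$ ($R{\left(x,o \right)} = 6 - \left(x + o\right) \left(o + 23\right) = 6 - \left(o + x\right) \left(23 + o\right) = 6 - \left(23 + o\right) \left(o + x\right)$)
$\left(6 \left(-5\right) 5 + Y\right) y - R{\left(O,4 \right)} = \left(6 \left(-5\right) 5 - 10\right) 11 - \left(6 - 4^{2} - 92 - 207 - 4 \cdot 9\right) = \left(\left(-30\right) 5 - 10\right) 11 - \left(6 - 16 - 92 - 207 - 36\right) = \left(-150 - 10\right) 11 - \left(6 - 16 - 92 - 207 - 36\right) = \left(-160\right) 11 - -345 = -1760 + 345 = -1415$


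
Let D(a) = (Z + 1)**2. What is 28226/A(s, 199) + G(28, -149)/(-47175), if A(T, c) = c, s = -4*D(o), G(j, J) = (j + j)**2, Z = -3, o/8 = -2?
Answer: 1330937486/9387825 ≈ 141.77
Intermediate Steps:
o = -16 (o = 8*(-2) = -16)
G(j, J) = 4*j**2 (G(j, J) = (2*j)**2 = 4*j**2)
D(a) = 4 (D(a) = (-3 + 1)**2 = (-2)**2 = 4)
s = -16 (s = -4*4 = -16)
28226/A(s, 199) + G(28, -149)/(-47175) = 28226/199 + (4*28**2)/(-47175) = 28226*(1/199) + (4*784)*(-1/47175) = 28226/199 + 3136*(-1/47175) = 28226/199 - 3136/47175 = 1330937486/9387825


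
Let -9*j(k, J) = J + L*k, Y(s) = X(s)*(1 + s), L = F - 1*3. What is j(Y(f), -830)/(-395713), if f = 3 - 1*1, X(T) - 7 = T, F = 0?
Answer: -911/3561417 ≈ -0.00025580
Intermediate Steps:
X(T) = 7 + T
f = 2 (f = 3 - 1 = 2)
L = -3 (L = 0 - 1*3 = 0 - 3 = -3)
Y(s) = (1 + s)*(7 + s) (Y(s) = (7 + s)*(1 + s) = (1 + s)*(7 + s))
j(k, J) = -J/9 + k/3 (j(k, J) = -(J - 3*k)/9 = -J/9 + k/3)
j(Y(f), -830)/(-395713) = (-⅑*(-830) + ((1 + 2)*(7 + 2))/3)/(-395713) = (830/9 + (3*9)/3)*(-1/395713) = (830/9 + (⅓)*27)*(-1/395713) = (830/9 + 9)*(-1/395713) = (911/9)*(-1/395713) = -911/3561417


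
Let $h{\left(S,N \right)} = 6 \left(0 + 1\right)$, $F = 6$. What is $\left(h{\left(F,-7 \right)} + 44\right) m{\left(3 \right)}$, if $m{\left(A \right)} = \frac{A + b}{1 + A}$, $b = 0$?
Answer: $\frac{75}{2} \approx 37.5$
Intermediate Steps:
$m{\left(A \right)} = \frac{A}{1 + A}$ ($m{\left(A \right)} = \frac{A + 0}{1 + A} = \frac{A}{1 + A}$)
$h{\left(S,N \right)} = 6$ ($h{\left(S,N \right)} = 6 \cdot 1 = 6$)
$\left(h{\left(F,-7 \right)} + 44\right) m{\left(3 \right)} = \left(6 + 44\right) \frac{3}{1 + 3} = 50 \cdot \frac{3}{4} = \frac{75}{2}$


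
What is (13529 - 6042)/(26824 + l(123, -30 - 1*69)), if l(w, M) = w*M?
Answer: 7487/14647 ≈ 0.51116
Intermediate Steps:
l(w, M) = M*w
(13529 - 6042)/(26824 + l(123, -30 - 1*69)) = (13529 - 6042)/(26824 + (-30 - 1*69)*123) = 7487/(26824 + (-30 - 69)*123) = 7487/(26824 - 99*123) = 7487/(26824 - 12177) = 7487/14647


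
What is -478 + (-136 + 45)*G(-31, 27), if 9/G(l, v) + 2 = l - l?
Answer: -137/2 ≈ -68.500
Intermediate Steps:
G(l, v) = -9/2 (G(l, v) = 9/(-2 + (l - l)) = 9/(-2 + 0) = 9/(-2) = 9*(-½) = -9/2)
-478 + (-136 + 45)*G(-31, 27) = -478 + (-136 + 45)*(-9/2) = -478 - 91*(-9/2) = -478 + 819/2 = -137/2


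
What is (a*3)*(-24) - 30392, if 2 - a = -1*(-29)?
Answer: -28448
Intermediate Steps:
a = -27 (a = 2 - (-1)*(-29) = 2 - 1*29 = 2 - 29 = -27)
(a*3)*(-24) - 30392 = -27*3*(-24) - 30392 = -81*(-24) - 30392 = 1944 - 30392 = -28448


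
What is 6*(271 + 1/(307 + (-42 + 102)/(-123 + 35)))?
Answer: 10957746/6739 ≈ 1626.0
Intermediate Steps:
6*(271 + 1/(307 + (-42 + 102)/(-123 + 35))) = 6*(271 + 1/(307 + 60/(-88))) = 6*(271 + 1/(307 + 60*(-1/88))) = 6*(271 + 1/(307 - 15/22)) = 6*(271 + 1/(6739/22)) = 6*(271 + 22/6739) = 6*(1826291/6739) = 10957746/6739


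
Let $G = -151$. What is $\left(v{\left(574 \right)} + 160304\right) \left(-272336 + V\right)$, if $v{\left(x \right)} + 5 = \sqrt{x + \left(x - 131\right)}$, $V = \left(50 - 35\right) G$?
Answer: $-44018265699 - 823803 \sqrt{113} \approx -4.4027 \cdot 10^{10}$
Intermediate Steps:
$V = -2265$ ($V = \left(50 - 35\right) \left(-151\right) = 15 \left(-151\right) = -2265$)
$v{\left(x \right)} = -5 + \sqrt{-131 + 2 x}$ ($v{\left(x \right)} = -5 + \sqrt{x + \left(x - 131\right)} = -5 + \sqrt{x + \left(-131 + x\right)} = -5 + \sqrt{-131 + 2 x}$)
$\left(v{\left(574 \right)} + 160304\right) \left(-272336 + V\right) = \left(\left(-5 + \sqrt{-131 + 2 \cdot 574}\right) + 160304\right) \left(-272336 - 2265\right) = \left(\left(-5 + \sqrt{-131 + 1148}\right) + 160304\right) \left(-274601\right) = \left(\left(-5 + \sqrt{1017}\right) + 160304\right) \left(-274601\right) = \left(\left(-5 + 3 \sqrt{113}\right) + 160304\right) \left(-274601\right) = \left(160299 + 3 \sqrt{113}\right) \left(-274601\right) = -44018265699 - 823803 \sqrt{113}$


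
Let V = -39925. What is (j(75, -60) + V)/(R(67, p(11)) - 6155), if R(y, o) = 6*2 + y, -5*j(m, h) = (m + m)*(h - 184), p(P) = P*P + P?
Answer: 32605/6076 ≈ 5.3662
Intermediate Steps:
p(P) = P + P**2 (p(P) = P**2 + P = P + P**2)
j(m, h) = -2*m*(-184 + h)/5 (j(m, h) = -(m + m)*(h - 184)/5 = -2*m*(-184 + h)/5)
R(y, o) = 12 + y
(j(75, -60) + V)/(R(67, p(11)) - 6155) = ((2/5)*75*(184 - 1*(-60)) - 39925)/((12 + 67) - 6155) = ((2/5)*75*(184 + 60) - 39925)/(79 - 6155) = ((2/5)*75*244 - 39925)/(-6076) = (7320 - 39925)*(-1/6076) = -32605*(-1/6076) = 32605/6076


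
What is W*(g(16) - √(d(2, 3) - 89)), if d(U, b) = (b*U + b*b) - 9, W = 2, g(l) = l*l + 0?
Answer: 512 - 2*I*√83 ≈ 512.0 - 18.221*I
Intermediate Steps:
g(l) = l² (g(l) = l² + 0 = l²)
d(U, b) = -9 + b² + U*b (d(U, b) = (U*b + b²) - 9 = (b² + U*b) - 9 = -9 + b² + U*b)
W*(g(16) - √(d(2, 3) - 89)) = 2*(16² - √((-9 + 3² + 2*3) - 89)) = 2*(256 - √((-9 + 9 + 6) - 89)) = 2*(256 - √(6 - 89)) = 2*(256 - √(-83)) = 2*(256 - I*√83) = 512 - 2*I*√83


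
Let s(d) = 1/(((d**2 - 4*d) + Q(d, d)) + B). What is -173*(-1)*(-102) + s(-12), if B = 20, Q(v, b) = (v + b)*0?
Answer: -3740951/212 ≈ -17646.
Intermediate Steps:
Q(v, b) = 0 (Q(v, b) = (b + v)*0 = 0)
s(d) = 1/(20 + d**2 - 4*d) (s(d) = 1/(((d**2 - 4*d) + 0) + 20) = 1/((d**2 - 4*d) + 20) = 1/(20 + d**2 - 4*d))
-173*(-1)*(-102) + s(-12) = -173*(-1)*(-102) + 1/(20 + (-12)**2 - 4*(-12)) = 173*(-102) + 1/(20 + 144 + 48) = -17646 + 1/212 = -3740951/212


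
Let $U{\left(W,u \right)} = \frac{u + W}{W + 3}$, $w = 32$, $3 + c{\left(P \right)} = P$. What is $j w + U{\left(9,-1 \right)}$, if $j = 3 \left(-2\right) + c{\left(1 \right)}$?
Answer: $- \frac{766}{3} \approx -255.33$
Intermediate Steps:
$c{\left(P \right)} = -3 + P$
$j = -8$ ($j = 3 \left(-2\right) + \left(-3 + 1\right) = -6 - 2 = -8$)
$U{\left(W,u \right)} = \frac{W + u}{3 + W}$
$j w + U{\left(9,-1 \right)} = \left(-8\right) 32 + \frac{9 - 1}{3 + 9} = -256 + \frac{1}{12} \cdot 8 = -256 + \frac{2}{3} = - \frac{766}{3}$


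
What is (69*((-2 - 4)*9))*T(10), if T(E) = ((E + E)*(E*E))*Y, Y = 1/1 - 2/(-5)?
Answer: -10432800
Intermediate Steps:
Y = 7/5 (Y = 1*1 - 2*(-⅕) = 1 + ⅖ = 7/5 ≈ 1.4000)
T(E) = 14*E³/5 (T(E) = ((E + E)*(E*E))*(7/5) = ((2*E)*E²)*(7/5) = (2*E³)*(7/5) = 14*E³/5)
(69*((-2 - 4)*9))*T(10) = (69*((-2 - 4)*9))*((14/5)*10³) = (69*(-6*9))*((14/5)*1000) = (69*(-54))*2800 = -3726*2800 = -10432800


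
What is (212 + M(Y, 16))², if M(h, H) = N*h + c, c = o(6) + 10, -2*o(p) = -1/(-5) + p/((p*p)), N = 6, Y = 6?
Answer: 239289961/3600 ≈ 66469.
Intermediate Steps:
o(p) = -⅒ - 1/(2*p) (o(p) = -(-1/(-5) + p/((p*p)))/2 = -(-1*(-⅕) + p/(p²))/2 = -(⅕ + p/p²)/2 = -(⅕ + 1/p)/2 = -⅒ - 1/(2*p))
c = 589/60 (c = (⅒)*(-5 - 1*6)/6 + 10 = (⅒)*(⅙)*(-5 - 6) + 10 = (⅒)*(⅙)*(-11) + 10 = -11/60 + 10 = 589/60 ≈ 9.8167)
M(h, H) = 589/60 + 6*h (M(h, H) = 6*h + 589/60 = 589/60 + 6*h)
(212 + M(Y, 16))² = (212 + (589/60 + 6*6))² = (212 + (589/60 + 36))² = (212 + 2749/60)² = (15469/60)² = 239289961/3600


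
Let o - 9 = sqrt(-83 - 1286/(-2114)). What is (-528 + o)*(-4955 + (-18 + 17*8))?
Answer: 2510403 - 2764*I*sqrt(5753251)/151 ≈ 2.5104e+6 - 43905.0*I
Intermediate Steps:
o = 9 + 4*I*sqrt(5753251)/1057 (o = 9 + sqrt(-83 - 1286/(-2114)) = 9 + sqrt(-83 - 1286*(-1/2114)) = 9 + sqrt(-83 + 643/1057) = 9 + sqrt(-87088/1057) = 9 + 4*I*sqrt(5753251)/1057 ≈ 9.0 + 9.077*I)
(-528 + o)*(-4955 + (-18 + 17*8)) = (-528 + (9 + 4*I*sqrt(5753251)/1057))*(-4955 + (-18 + 17*8)) = (-519 + 4*I*sqrt(5753251)/1057)*(-4955 + (-18 + 136)) = (-519 + 4*I*sqrt(5753251)/1057)*(-4955 + 118) = (-519 + 4*I*sqrt(5753251)/1057)*(-4837) = 2510403 - 2764*I*sqrt(5753251)/151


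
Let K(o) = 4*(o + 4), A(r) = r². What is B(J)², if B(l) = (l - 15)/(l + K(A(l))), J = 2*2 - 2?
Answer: 169/1156 ≈ 0.14619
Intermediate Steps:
K(o) = 16 + 4*o (K(o) = 4*(4 + o) = 16 + 4*o)
J = 2 (J = 4 - 2 = 2)
B(l) = (-15 + l)/(16 + l + 4*l²) (B(l) = (l - 15)/(l + (16 + 4*l²)) = (-15 + l)/(16 + l + 4*l²))
B(J)² = ((-15 + 2)/(16 + 2 + 4*2²))² = (-13/(16 + 2 + 4*4))² = (-13/(16 + 2 + 16))² = (-13/34)² = 169/1156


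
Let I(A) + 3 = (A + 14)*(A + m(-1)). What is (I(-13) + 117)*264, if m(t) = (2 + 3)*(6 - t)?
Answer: 35904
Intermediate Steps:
m(t) = 30 - 5*t (m(t) = 5*(6 - t) = 30 - 5*t)
I(A) = -3 + (14 + A)*(35 + A) (I(A) = -3 + (A + 14)*(A + (30 - 5*(-1))) = -3 + (14 + A)*(A + (30 + 5)) = -3 + (14 + A)*(A + 35) = -3 + (14 + A)*(35 + A))
(I(-13) + 117)*264 = ((487 + (-13)² + 49*(-13)) + 117)*264 = ((487 + 169 - 637) + 117)*264 = (19 + 117)*264 = 136*264 = 35904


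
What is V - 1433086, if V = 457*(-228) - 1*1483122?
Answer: -3020404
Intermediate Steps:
V = -1587318 (V = -104196 - 1483122 = -1587318)
V - 1433086 = -1587318 - 1433086 = -3020404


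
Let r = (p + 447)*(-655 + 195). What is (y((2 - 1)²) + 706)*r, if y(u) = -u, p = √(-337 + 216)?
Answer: -144962100 - 3567300*I ≈ -1.4496e+8 - 3.5673e+6*I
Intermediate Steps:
p = 11*I (p = √(-121) = 11*I ≈ 11.0*I)
r = -205620 - 5060*I (r = (11*I + 447)*(-655 + 195) = (447 + 11*I)*(-460) = -205620 - 5060*I ≈ -2.0562e+5 - 5060.0*I)
(y((2 - 1)²) + 706)*r = (-(2 - 1)² + 706)*(-205620 - 5060*I) = (-1*1² + 706)*(-205620 - 5060*I) = (-1*1 + 706)*(-205620 - 5060*I) = (-1 + 706)*(-205620 - 5060*I) = 705*(-205620 - 5060*I) = -144962100 - 3567300*I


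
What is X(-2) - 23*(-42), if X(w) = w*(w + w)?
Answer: 974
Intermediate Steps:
X(w) = 2*w**2 (X(w) = w*(2*w) = 2*w**2)
X(-2) - 23*(-42) = 2*(-2)**2 - 23*(-42) = 2*4 + 966 = 8 + 966 = 974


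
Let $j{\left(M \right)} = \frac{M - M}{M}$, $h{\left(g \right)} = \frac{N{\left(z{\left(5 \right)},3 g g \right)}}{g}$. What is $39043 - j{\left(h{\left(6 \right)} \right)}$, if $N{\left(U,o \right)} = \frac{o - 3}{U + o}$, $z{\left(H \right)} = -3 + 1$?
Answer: $39043$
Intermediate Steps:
$z{\left(H \right)} = -2$
$N{\left(U,o \right)} = \frac{-3 + o}{U + o}$
$h{\left(g \right)} = \frac{-3 + 3 g^{2}}{g \left(-2 + 3 g^{2}\right)}$ ($h{\left(g \right)} = \frac{\frac{1}{-2 + 3 g g} \left(-3 + 3 g g\right)}{g} = \frac{\frac{1}{-2 + 3 g^{2}} \left(-3 + 3 g^{2}\right)}{g} = \frac{-3 + 3 g^{2}}{g \left(-2 + 3 g^{2}\right)}$)
$j{\left(M \right)} = 0$ ($j{\left(M \right)} = \frac{0}{M} = 0$)
$39043 - j{\left(h{\left(6 \right)} \right)} = 39043 - 0 = 39043 + 0 = 39043$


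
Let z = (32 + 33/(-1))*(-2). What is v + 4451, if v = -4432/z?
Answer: 2235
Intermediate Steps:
z = 2 (z = (32 + 33*(-1))*(-2) = (32 - 33)*(-2) = -1*(-2) = 2)
v = -2216 (v = -4432/2 = -4432*1/2 = -2216)
v + 4451 = -2216 + 4451 = 2235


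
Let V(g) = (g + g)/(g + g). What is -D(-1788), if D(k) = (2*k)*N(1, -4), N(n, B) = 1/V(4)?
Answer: 3576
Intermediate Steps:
V(g) = 1 (V(g) = (2*g)/((2*g)) = (2*g)*(1/(2*g)) = 1)
N(n, B) = 1 (N(n, B) = 1/1 = 1)
D(k) = 2*k (D(k) = (2*k)*1 = 2*k)
-D(-1788) = -2*(-1788) = -1*(-3576) = 3576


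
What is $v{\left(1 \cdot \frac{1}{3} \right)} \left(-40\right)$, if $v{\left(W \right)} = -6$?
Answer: $240$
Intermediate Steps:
$v{\left(1 \cdot \frac{1}{3} \right)} \left(-40\right) = \left(-6\right) \left(-40\right) = 240$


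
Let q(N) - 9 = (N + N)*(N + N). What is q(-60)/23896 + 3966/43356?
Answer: 59957345/86336248 ≈ 0.69446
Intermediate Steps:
q(N) = 9 + 4*N² (q(N) = 9 + (N + N)*(N + N) = 9 + (2*N)*(2*N) = 9 + 4*N²)
q(-60)/23896 + 3966/43356 = (9 + 4*(-60)²)/23896 + 3966/43356 = (9 + 4*3600)*(1/23896) + 3966*(1/43356) = (9 + 14400)*(1/23896) + 661/7226 = 14409*(1/23896) + 661/7226 = 14409/23896 + 661/7226 = 59957345/86336248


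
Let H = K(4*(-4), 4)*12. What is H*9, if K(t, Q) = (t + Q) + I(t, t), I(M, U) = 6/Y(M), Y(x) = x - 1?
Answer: -22680/17 ≈ -1334.1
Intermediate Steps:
Y(x) = -1 + x
I(M, U) = 6/(-1 + M)
K(t, Q) = Q + t + 6/(-1 + t) (K(t, Q) = (t + Q) + 6/(-1 + t) = (Q + t) + 6/(-1 + t) = Q + t + 6/(-1 + t))
H = -2520/17 (H = ((6 + (-1 + 4*(-4))*(4 + 4*(-4)))/(-1 + 4*(-4)))*12 = ((6 + (-1 - 16)*(4 - 16))/(-1 - 16))*12 = ((6 - 17*(-12))/(-17))*12 = -(6 + 204)/17*12 = -1/17*210*12 = -210/17*12 = -2520/17 ≈ -148.24)
H*9 = -2520/17*9 = -22680/17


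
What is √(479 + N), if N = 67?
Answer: √546 ≈ 23.367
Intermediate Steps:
√(479 + N) = √(479 + 67) = √546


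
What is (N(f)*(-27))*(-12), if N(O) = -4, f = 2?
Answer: -1296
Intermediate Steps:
(N(f)*(-27))*(-12) = -4*(-27)*(-12) = 108*(-12) = -1296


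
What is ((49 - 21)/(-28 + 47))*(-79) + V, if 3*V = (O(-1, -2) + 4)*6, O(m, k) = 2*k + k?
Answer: -2288/19 ≈ -120.42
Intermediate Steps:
O(m, k) = 3*k
V = -4 (V = ((3*(-2) + 4)*6)/3 = ((-6 + 4)*6)/3 = (-2*6)/3 = (1/3)*(-12) = -4)
((49 - 21)/(-28 + 47))*(-79) + V = ((49 - 21)/(-28 + 47))*(-79) - 4 = (28/19)*(-79) - 4 = -2212/19 - 4 = -2288/19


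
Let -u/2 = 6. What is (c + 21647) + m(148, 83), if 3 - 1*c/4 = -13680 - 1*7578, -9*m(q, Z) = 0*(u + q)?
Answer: 106691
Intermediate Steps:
u = -12 (u = -2*6 = -12)
m(q, Z) = 0 (m(q, Z) = -0*(-12 + q) = -⅑*0 = 0)
c = 85044 (c = 12 - 4*(-13680 - 1*7578) = 12 - 4*(-13680 - 7578) = 12 - 4*(-21258) = 12 + 85032 = 85044)
(c + 21647) + m(148, 83) = (85044 + 21647) + 0 = 106691 + 0 = 106691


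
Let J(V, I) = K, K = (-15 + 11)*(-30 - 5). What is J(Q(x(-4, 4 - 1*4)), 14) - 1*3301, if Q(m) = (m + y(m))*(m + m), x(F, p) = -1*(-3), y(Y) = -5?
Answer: -3161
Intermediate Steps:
x(F, p) = 3
Q(m) = 2*m*(-5 + m) (Q(m) = (m - 5)*(m + m) = (-5 + m)*(2*m) = 2*m*(-5 + m))
K = 140 (K = -4*(-35) = 140)
J(V, I) = 140
J(Q(x(-4, 4 - 1*4)), 14) - 1*3301 = 140 - 1*3301 = 140 - 3301 = -3161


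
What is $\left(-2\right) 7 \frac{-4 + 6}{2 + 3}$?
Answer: $- \frac{28}{5} \approx -5.6$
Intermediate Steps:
$\left(-2\right) 7 \frac{-4 + 6}{2 + 3} = - 14 \cdot \frac{2}{5} = - 14 \cdot 2 \cdot \frac{1}{5} = \left(-14\right) \frac{2}{5} = - \frac{28}{5}$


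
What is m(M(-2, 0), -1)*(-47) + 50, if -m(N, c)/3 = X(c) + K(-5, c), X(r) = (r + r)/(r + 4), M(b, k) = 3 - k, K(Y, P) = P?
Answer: -185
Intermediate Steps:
X(r) = 2*r/(4 + r) (X(r) = (2*r)/(4 + r) = 2*r/(4 + r))
m(N, c) = -3*c - 6*c/(4 + c) (m(N, c) = -3*(2*c/(4 + c) + c) = -3*(c + 2*c/(4 + c)) = -3*c - 6*c/(4 + c))
m(M(-2, 0), -1)*(-47) + 50 = (3*(-1)*(-6 - 1*(-1))/(4 - 1))*(-47) + 50 = (3*(-1)*(-6 + 1)/3)*(-47) + 50 = (3*(-1)*(1/3)*(-5))*(-47) + 50 = 5*(-47) + 50 = -235 + 50 = -185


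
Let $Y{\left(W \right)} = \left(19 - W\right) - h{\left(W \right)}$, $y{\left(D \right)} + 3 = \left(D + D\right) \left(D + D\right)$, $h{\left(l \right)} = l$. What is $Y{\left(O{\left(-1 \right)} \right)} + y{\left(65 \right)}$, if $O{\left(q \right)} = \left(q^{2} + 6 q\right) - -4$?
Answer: $16918$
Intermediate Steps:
$O{\left(q \right)} = 4 + q^{2} + 6 q$ ($O{\left(q \right)} = \left(q^{2} + 6 q\right) + 4 = 4 + q^{2} + 6 q$)
$y{\left(D \right)} = -3 + 4 D^{2}$ ($y{\left(D \right)} = -3 + \left(D + D\right) \left(D + D\right) = -3 + 2 D 2 D = -3 + 4 D^{2}$)
$Y{\left(W \right)} = 19 - 2 W$ ($Y{\left(W \right)} = \left(19 - W\right) - W = 19 - 2 W$)
$Y{\left(O{\left(-1 \right)} \right)} + y{\left(65 \right)} = \left(19 - 2 \left(4 + \left(-1\right)^{2} + 6 \left(-1\right)\right)\right) - \left(3 - 4 \cdot 65^{2}\right) = \left(19 - 2 \left(4 + 1 - 6\right)\right) + \left(-3 + 4 \cdot 4225\right) = \left(19 - -2\right) + \left(-3 + 16900\right) = \left(19 + 2\right) + 16897 = 21 + 16897 = 16918$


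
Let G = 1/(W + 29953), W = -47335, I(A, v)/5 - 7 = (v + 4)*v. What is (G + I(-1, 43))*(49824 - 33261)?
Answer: 973095457559/5794 ≈ 1.6795e+8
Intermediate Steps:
I(A, v) = 35 + 5*v*(4 + v) (I(A, v) = 35 + 5*((v + 4)*v) = 35 + 5*((4 + v)*v) = 35 + 5*(v*(4 + v)) = 35 + 5*v*(4 + v))
G = -1/17382 (G = 1/(-47335 + 29953) = 1/(-17382) = -1/17382 ≈ -5.7531e-5)
(G + I(-1, 43))*(49824 - 33261) = (-1/17382 + (35 + 5*43² + 20*43))*(49824 - 33261) = (-1/17382 + (35 + 5*1849 + 860))*16563 = (-1/17382 + (35 + 9245 + 860))*16563 = (-1/17382 + 10140)*16563 = (176253479/17382)*16563 = 973095457559/5794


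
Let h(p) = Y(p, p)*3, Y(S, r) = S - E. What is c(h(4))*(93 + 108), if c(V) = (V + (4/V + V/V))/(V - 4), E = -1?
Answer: 16348/55 ≈ 297.24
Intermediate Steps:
Y(S, r) = 1 + S (Y(S, r) = S - 1*(-1) = S + 1 = 1 + S)
h(p) = 3 + 3*p (h(p) = (1 + p)*3 = 3 + 3*p)
c(V) = (1 + V + 4/V)/(-4 + V) (c(V) = (V + (4/V + 1))/(-4 + V) = (V + (1 + 4/V))/(-4 + V) = (1 + V + 4/V)/(-4 + V))
c(h(4))*(93 + 108) = ((4 + (3 + 3*4) + (3 + 3*4)**2)/((3 + 3*4)*(-4 + (3 + 3*4))))*(93 + 108) = ((4 + (3 + 12) + (3 + 12)**2)/((3 + 12)*(-4 + (3 + 12))))*201 = ((4 + 15 + 15**2)/(15*(-4 + 15)))*201 = ((1/15)*(4 + 15 + 225)/11)*201 = ((1/15)*(1/11)*244)*201 = (244/165)*201 = 16348/55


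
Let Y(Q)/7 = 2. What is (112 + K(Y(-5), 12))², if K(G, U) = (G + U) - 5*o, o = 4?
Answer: 13924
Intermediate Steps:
Y(Q) = 14 (Y(Q) = 7*2 = 14)
K(G, U) = -20 + G + U (K(G, U) = (G + U) - 5*4 = (G + U) - 20 = -20 + G + U)
(112 + K(Y(-5), 12))² = (112 + (-20 + 14 + 12))² = (112 + 6)² = 118² = 13924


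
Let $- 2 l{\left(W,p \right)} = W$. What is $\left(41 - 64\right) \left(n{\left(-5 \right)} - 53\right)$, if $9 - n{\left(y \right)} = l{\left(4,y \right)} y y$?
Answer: $-138$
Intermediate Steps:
$l{\left(W,p \right)} = - \frac{W}{2}$
$n{\left(y \right)} = 9 + 2 y^{2}$ ($n{\left(y \right)} = 9 - \left(- \frac{1}{2}\right) 4 y y = 9 - - 2 y y = 9 - - 2 y^{2} = 9 + 2 y^{2}$)
$\left(41 - 64\right) \left(n{\left(-5 \right)} - 53\right) = \left(41 - 64\right) \left(\left(9 + 2 \left(-5\right)^{2}\right) - 53\right) = \left(41 - 64\right) \left(\left(9 + 2 \cdot 25\right) - 53\right) = - 23 \left(\left(9 + 50\right) - 53\right) = - 23 \left(59 - 53\right) = \left(-23\right) 6 = -138$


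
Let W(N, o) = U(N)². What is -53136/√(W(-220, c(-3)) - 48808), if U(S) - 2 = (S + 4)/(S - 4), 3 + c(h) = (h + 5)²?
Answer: 495936*I*√38258583/12752861 ≈ 240.54*I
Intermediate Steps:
c(h) = -3 + (5 + h)² (c(h) = -3 + (h + 5)² = -3 + (5 + h)²)
U(S) = 2 + (4 + S)/(-4 + S) (U(S) = 2 + (S + 4)/(S - 4) = 2 + (4 + S)/(-4 + S))
W(N, o) = (-4 + 3*N)²/(-4 + N)² (W(N, o) = ((-4 + 3*N)/(-4 + N))² = (-4 + 3*N)²/(-4 + N)²)
-53136/√(W(-220, c(-3)) - 48808) = -53136/√((-4 + 3*(-220))²/(-4 - 220)² - 48808) = -53136/√((-4 - 660)²/(-224)² - 48808) = -53136/√((1/50176)*(-664)² - 48808) = -53136/√((1/50176)*440896 - 48808) = -53136/√(6889/784 - 48808) = -53136*(-28*I*√38258583/38258583) = -(-495936)*I*√38258583/12752861 = 495936*I*√38258583/12752861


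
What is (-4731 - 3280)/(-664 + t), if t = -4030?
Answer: 8011/4694 ≈ 1.7066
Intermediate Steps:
(-4731 - 3280)/(-664 + t) = (-4731 - 3280)/(-664 - 4030) = -8011/(-4694) = -8011*(-1/4694) = 8011/4694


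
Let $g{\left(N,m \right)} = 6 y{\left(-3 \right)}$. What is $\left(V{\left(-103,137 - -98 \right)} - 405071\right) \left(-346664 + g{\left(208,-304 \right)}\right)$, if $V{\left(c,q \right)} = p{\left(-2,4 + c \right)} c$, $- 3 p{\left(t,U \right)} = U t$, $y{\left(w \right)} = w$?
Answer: $138074080186$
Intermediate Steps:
$p{\left(t,U \right)} = - \frac{U t}{3}$
$V{\left(c,q \right)} = c \left(\frac{8}{3} + \frac{2 c}{3}\right)$ ($V{\left(c,q \right)} = \left(- \frac{1}{3}\right) \left(4 + c\right) \left(-2\right) c = \left(\frac{8}{3} + \frac{2 c}{3}\right) c = c \left(\frac{8}{3} + \frac{2 c}{3}\right)$)
$g{\left(N,m \right)} = -18$ ($g{\left(N,m \right)} = 6 \left(-3\right) = -18$)
$\left(V{\left(-103,137 - -98 \right)} - 405071\right) \left(-346664 + g{\left(208,-304 \right)}\right) = \left(\frac{2}{3} \left(-103\right) \left(4 - 103\right) - 405071\right) \left(-346664 - 18\right) = \left(\frac{2}{3} \left(-103\right) \left(-99\right) - 405071\right) \left(-346682\right) = \left(6798 - 405071\right) \left(-346682\right) = \left(-398273\right) \left(-346682\right) = 138074080186$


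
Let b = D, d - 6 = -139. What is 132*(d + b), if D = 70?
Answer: -8316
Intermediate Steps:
d = -133 (d = 6 - 139 = -133)
b = 70
132*(d + b) = 132*(-133 + 70) = 132*(-63) = -8316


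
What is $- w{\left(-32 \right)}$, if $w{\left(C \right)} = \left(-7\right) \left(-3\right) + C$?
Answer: $11$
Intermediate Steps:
$w{\left(C \right)} = 21 + C$
$- w{\left(-32 \right)} = - (21 - 32) = \left(-1\right) \left(-11\right) = 11$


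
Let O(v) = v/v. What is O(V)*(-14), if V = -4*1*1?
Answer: -14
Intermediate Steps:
V = -4 (V = -4*1 = -4)
O(v) = 1
O(V)*(-14) = 1*(-14) = -14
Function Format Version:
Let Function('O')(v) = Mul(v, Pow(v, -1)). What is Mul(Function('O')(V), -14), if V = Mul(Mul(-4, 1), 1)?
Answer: -14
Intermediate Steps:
V = -4 (V = Mul(-4, 1) = -4)
Function('O')(v) = 1
Mul(Function('O')(V), -14) = Mul(1, -14) = -14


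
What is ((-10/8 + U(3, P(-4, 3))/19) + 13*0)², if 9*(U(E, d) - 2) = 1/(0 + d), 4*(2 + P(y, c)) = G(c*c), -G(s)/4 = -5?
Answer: 5499025/4210704 ≈ 1.3060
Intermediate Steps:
G(s) = 20 (G(s) = -4*(-5) = 20)
P(y, c) = 3 (P(y, c) = -2 + (¼)*20 = -2 + 5 = 3)
U(E, d) = 2 + 1/(9*d) (U(E, d) = 2 + 1/(9*(0 + d)) = 2 + 1/(9*d))
((-10/8 + U(3, P(-4, 3))/19) + 13*0)² = ((-10/8 + (2 + (⅑)/3)/19) + 13*0)² = ((-10*⅛ + (2 + (⅑)*(⅓))*(1/19)) + 0)² = ((-5/4 + (2 + 1/27)*(1/19)) + 0)² = ((-5/4 + (55/27)*(1/19)) + 0)² = ((-5/4 + 55/513) + 0)² = (-2345/2052 + 0)² = (-2345/2052)² = 5499025/4210704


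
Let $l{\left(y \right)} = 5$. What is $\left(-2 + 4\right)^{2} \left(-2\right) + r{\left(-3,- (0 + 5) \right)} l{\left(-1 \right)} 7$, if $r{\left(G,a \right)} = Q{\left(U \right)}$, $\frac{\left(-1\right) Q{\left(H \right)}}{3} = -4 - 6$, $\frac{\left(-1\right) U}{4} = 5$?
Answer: $1042$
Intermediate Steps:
$U = -20$ ($U = \left(-4\right) 5 = -20$)
$Q{\left(H \right)} = 30$ ($Q{\left(H \right)} = - 3 \left(-4 - 6\right) = \left(-3\right) \left(-10\right) = 30$)
$r{\left(G,a \right)} = 30$
$\left(-2 + 4\right)^{2} \left(-2\right) + r{\left(-3,- (0 + 5) \right)} l{\left(-1 \right)} 7 = \left(-2 + 4\right)^{2} \left(-2\right) + 30 \cdot 5 \cdot 7 = 2^{2} \left(-2\right) + 150 \cdot 7 = 4 \left(-2\right) + 1050 = -8 + 1050 = 1042$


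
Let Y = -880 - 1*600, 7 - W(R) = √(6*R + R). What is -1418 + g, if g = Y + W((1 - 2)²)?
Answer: -2891 - √7 ≈ -2893.6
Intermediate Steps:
W(R) = 7 - √7*√R (W(R) = 7 - √(6*R + R) = 7 - √(7*R) = 7 - √7*√R)
Y = -1480 (Y = -880 - 600 = -1480)
g = -1473 - √7 (g = -1480 + (7 - √7*√((1 - 2)²)) = -1480 + (7 - √7*√((-1)²)) = -1480 + (7 - √7*√1) = -1480 + (7 - 1*√7*1) = -1480 + (7 - √7) = -1473 - √7 ≈ -1475.6)
-1418 + g = -1418 + (-1473 - √7) = -2891 - √7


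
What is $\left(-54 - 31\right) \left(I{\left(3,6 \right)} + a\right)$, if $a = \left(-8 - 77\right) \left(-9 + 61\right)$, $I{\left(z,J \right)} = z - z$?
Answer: $375700$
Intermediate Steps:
$I{\left(z,J \right)} = 0$
$a = -4420$ ($a = \left(-85\right) 52 = -4420$)
$\left(-54 - 31\right) \left(I{\left(3,6 \right)} + a\right) = \left(-54 - 31\right) \left(0 - 4420\right) = \left(-54 - 31\right) \left(-4420\right) = \left(-85\right) \left(-4420\right) = 375700$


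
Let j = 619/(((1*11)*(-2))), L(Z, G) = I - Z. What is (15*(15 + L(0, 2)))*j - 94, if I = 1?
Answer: -75314/11 ≈ -6846.7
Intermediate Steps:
L(Z, G) = 1 - Z
j = -619/22 (j = 619/((11*(-2))) = 619/(-22) = 619*(-1/22) = -619/22 ≈ -28.136)
(15*(15 + L(0, 2)))*j - 94 = (15*(15 + (1 - 1*0)))*(-619/22) - 94 = (15*(15 + (1 + 0)))*(-619/22) - 94 = (15*(15 + 1))*(-619/22) - 94 = (15*16)*(-619/22) - 94 = 240*(-619/22) - 94 = -74280/11 - 94 = -75314/11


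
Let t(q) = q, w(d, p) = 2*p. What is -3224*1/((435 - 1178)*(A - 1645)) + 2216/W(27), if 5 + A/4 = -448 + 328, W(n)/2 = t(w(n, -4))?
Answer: -33959311/245190 ≈ -138.50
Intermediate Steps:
W(n) = -16 (W(n) = 2*(2*(-4)) = 2*(-8) = -16)
A = -500 (A = -20 + 4*(-448 + 328) = -20 + 4*(-120) = -20 - 480 = -500)
-3224*1/((435 - 1178)*(A - 1645)) + 2216/W(27) = -3224*1/((-500 - 1645)*(435 - 1178)) + 2216/(-16) = -3224/((-743*(-2145))) + 2216*(-1/16) = -3224/1593735 - 277/2 = -3224*1/1593735 - 277/2 = -248/122595 - 277/2 = -33959311/245190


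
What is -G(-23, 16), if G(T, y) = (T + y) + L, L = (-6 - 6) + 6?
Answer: 13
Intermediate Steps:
L = -6 (L = -12 + 6 = -6)
G(T, y) = -6 + T + y (G(T, y) = (T + y) - 6 = -6 + T + y)
-G(-23, 16) = -(-6 - 23 + 16) = -1*(-13) = 13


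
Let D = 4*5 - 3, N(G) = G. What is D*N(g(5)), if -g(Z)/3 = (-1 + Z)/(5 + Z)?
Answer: -102/5 ≈ -20.400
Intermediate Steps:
g(Z) = -3*(-1 + Z)/(5 + Z)
D = 17 (D = 20 - 3 = 17)
D*N(g(5)) = 17*(3*(1 - 1*5)/(5 + 5)) = 17*(3*(1 - 5)/10) = 17*(3*(⅒)*(-4)) = 17*(-6/5) = -102/5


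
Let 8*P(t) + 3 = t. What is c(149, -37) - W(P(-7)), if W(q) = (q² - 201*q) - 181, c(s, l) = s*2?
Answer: 3619/16 ≈ 226.19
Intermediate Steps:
c(s, l) = 2*s
P(t) = -3/8 + t/8
W(q) = -181 + q² - 201*q
c(149, -37) - W(P(-7)) = 2*149 - (-181 + (-3/8 + (⅛)*(-7))² - 201*(-3/8 + (⅛)*(-7))) = 298 - (-181 + (-3/8 - 7/8)² - 201*(-3/8 - 7/8)) = 298 - (-181 + (-5/4)² - 201*(-5/4)) = 298 - (-181 + 25/16 + 1005/4) = 298 - 1*1149/16 = 298 - 1149/16 = 3619/16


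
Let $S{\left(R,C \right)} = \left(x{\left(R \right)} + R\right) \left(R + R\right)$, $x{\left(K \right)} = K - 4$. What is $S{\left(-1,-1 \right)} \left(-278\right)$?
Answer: $-3336$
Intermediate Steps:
$x{\left(K \right)} = -4 + K$
$S{\left(R,C \right)} = 2 R \left(-4 + 2 R\right)$ ($S{\left(R,C \right)} = \left(\left(-4 + R\right) + R\right) \left(R + R\right) = \left(-4 + 2 R\right) 2 R = 2 R \left(-4 + 2 R\right)$)
$S{\left(-1,-1 \right)} \left(-278\right) = 4 \left(-1\right) \left(-2 - 1\right) \left(-278\right) = 4 \left(-1\right) \left(-3\right) \left(-278\right) = 12 \left(-278\right) = -3336$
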